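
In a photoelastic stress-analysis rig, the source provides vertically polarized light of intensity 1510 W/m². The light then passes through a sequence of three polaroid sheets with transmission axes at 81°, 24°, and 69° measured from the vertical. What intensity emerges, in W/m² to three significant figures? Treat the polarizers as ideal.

I ≈ 5.48 W/m²

I₁ = 1510 W/m² · cos²(81°) = 36.95 W/m².
I₂ = I₁ · cos²(57°) = 36.95 · 0.2966 = 10.96 W/m².
I₃ = I₂ · cos²(45°) = 10.96 · 0.5 = 5.481 W/m².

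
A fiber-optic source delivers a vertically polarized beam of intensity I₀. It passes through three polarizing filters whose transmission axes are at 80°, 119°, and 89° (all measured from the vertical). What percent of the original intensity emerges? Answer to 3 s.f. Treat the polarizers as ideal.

≈ 1.37%

By Malus's law, I₁ = I₀ cos²(80° − 0°) = I₀ cos²(80°) = 0.03015 I₀.
I₂ = I₁ cos²(119° − 80°) = 0.03015 I₀ · cos²(39°) = 0.01821 I₀.
I₃ = I₂ cos²(89° − 119°) = 0.01821 I₀ · cos²(30°) = 0.01366 I₀.
That is 1.366% of the incident intensity.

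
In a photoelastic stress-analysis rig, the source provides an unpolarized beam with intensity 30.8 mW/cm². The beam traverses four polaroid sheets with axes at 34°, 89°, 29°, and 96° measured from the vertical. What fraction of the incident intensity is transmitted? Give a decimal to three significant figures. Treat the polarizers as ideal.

I/I₀ ≈ 0.00628

Unpolarized light through the first polarizer → I₁ = 30.8 mW/cm²/2 = 15.4 mW/cm², polarized at 34°.
I₂ = I₁ · cos²(55°) = 15.4 · 0.329 = 5.066 mW/cm².
I₃ = I₂ · cos²(60°) = 5.066 · 0.25 = 1.267 mW/cm².
I₄ = I₃ · cos²(67°) = 1.267 · 0.1527 = 0.1934 mW/cm².
Transmitted fraction = 0.006278.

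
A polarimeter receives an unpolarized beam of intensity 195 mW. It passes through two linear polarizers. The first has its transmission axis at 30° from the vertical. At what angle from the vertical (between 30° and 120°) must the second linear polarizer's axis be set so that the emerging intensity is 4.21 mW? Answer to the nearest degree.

θ ≈ 108°

Unpolarized light through the first polarizer → I₁ = ½ I₀, now polarized at 30°.
Target fraction: 4.21 / 195 mW = 0.02159 of I₀.
Need I₂/I₀ = 0.02159, so cos²(θ − 30°) = 0.02159 / 0.5 = 0.04318.
θ − 30° = arccos(√0.04318) = 78.0°, giving θ ≈ 30 + 78.0 = 108.0°.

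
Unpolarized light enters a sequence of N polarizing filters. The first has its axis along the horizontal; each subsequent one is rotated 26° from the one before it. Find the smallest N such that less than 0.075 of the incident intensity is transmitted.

N = 10

First polarizer halves the unpolarized light: factor 1/2.
Each further stage multiplies by cos²(26°) = 0.8078.
After N polarizers: T = 0.5·0.8078^(N−1). Require T < 0.075 ⇒ N−1 > ln(0.075/0.5)/ln(0.8078) = 8.89, so N−1 ≥ 9 and N = 10.
Check: N=10 gives T = 0.07326 < 0.075; N=9 gives T = 0.09068.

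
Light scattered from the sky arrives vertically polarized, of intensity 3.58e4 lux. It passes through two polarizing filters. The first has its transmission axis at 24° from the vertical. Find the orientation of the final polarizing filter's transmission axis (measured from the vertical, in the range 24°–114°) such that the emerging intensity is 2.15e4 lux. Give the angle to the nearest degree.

θ ≈ 56°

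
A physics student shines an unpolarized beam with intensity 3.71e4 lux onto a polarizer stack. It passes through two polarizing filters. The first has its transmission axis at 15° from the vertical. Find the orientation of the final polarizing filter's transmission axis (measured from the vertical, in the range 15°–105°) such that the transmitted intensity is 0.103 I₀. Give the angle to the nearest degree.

θ ≈ 78°

Unpolarized light through the first polarizer → I₁ = ½ I₀, now polarized at 15°.
Need I₂/I₀ = 0.103, so cos²(θ − 15°) = 0.103 / 0.5 = 0.206.
θ − 15° = arccos(√0.206) = 63.0°, giving θ ≈ 15 + 63.0 = 78.0°.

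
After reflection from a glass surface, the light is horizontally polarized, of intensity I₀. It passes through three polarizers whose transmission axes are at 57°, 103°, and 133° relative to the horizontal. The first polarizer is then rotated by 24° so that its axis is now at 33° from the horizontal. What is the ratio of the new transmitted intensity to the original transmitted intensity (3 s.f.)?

Before rotation:
By Malus's law, I₁ = I₀ cos²(57° − 0°) = I₀ cos²(57°) = 0.2966 I₀.
I₂ = I₁ cos²(103° − 57°) = 0.2966 I₀ · cos²(46°) = 0.1431 I₀.
I₃ = I₂ cos²(133° − 103°) = 0.1431 I₀ · cos²(30°) = 0.1074 I₀.
After rotation:
I₁ = I₀ cos²(33° − 0°) = I₀ cos²(33°) = 0.7034 I₀.
I₂ = I₁ cos²(103° − 33°) = 0.7034 I₀ · cos²(70°) = 0.08228 I₀.
I₃ = I₂ cos²(133° − 103°) = 0.08228 I₀ · cos²(30°) = 0.06171 I₀.
Ratio = 0.06171 / 0.1074 = 0.5748.

I_new/I_old ≈ 0.575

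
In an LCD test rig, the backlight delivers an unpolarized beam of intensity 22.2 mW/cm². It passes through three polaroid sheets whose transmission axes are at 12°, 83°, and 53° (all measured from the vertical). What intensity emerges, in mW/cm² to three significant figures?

I ≈ 0.882 mW/cm²

Unpolarized light through the first polarizer → I₁ = 22.2 mW/cm²/2 = 11.1 mW/cm², polarized at 12°.
I₂ = I₁ · cos²(71°) = 11.1 · 0.106 = 1.177 mW/cm².
I₃ = I₂ · cos²(30°) = 1.177 · 0.75 = 0.8824 mW/cm².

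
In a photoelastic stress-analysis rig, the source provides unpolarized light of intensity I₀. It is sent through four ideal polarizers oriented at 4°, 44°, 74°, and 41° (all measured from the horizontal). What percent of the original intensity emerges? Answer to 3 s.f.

≈ 15.5%

Unpolarized light through the first polarizer → I₁ = ½ I₀, now polarized at 4°.
I₂ = I₁ cos²(44° − 4°) = 0.5 I₀ · cos²(40°) = 0.2934 I₀.
I₃ = I₂ cos²(74° − 44°) = 0.2934 I₀ · cos²(30°) = 0.2201 I₀.
I₄ = I₃ cos²(41° − 74°) = 0.2201 I₀ · cos²(33°) = 0.1548 I₀.
That is 15.48% of the incident intensity.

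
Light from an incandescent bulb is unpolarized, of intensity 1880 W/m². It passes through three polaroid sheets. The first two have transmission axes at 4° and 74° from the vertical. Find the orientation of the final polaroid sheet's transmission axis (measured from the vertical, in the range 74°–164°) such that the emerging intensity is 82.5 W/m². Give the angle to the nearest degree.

Unpolarized light through the first polarizer → I₁ = ½ I₀, now polarized at 4°.
I₂ = I₁ cos²(74° − 4°) = 0.5 I₀ · cos²(70°) = 0.05849 I₀.
Target fraction: 82.5 / 1880 W/m² = 0.04388 of I₀.
Need I₃/I₀ = 0.04388, so cos²(θ − 74°) = 0.04388 / 0.05849 = 0.7503.
θ − 74° = arccos(√0.7503) = 30.0°, giving θ ≈ 74 + 30.0 = 104.0°.

θ ≈ 104°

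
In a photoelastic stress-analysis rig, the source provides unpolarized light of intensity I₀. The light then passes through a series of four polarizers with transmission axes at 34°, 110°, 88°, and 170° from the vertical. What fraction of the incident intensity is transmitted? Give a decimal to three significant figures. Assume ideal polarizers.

≈ 0.000487 I₀

Unpolarized light through the first polarizer → I₁ = ½ I₀, now polarized at 34°.
I₂ = I₁ cos²(110° − 34°) = 0.5 I₀ · cos²(76°) = 0.02926 I₀.
I₃ = I₂ cos²(88° − 110°) = 0.02926 I₀ · cos²(22°) = 0.02516 I₀.
I₄ = I₃ cos²(170° − 88°) = 0.02516 I₀ · cos²(82°) = 0.0004873 I₀.
Transmitted fraction = 0.0004873.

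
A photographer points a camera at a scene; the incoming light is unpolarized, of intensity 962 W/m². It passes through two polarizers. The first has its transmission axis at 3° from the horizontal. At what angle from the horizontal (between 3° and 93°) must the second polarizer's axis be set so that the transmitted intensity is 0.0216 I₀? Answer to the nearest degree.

θ ≈ 81°

Unpolarized light through the first polarizer → I₁ = ½ I₀, now polarized at 3°.
Need I₂/I₀ = 0.0216, so cos²(θ − 3°) = 0.0216 / 0.5 = 0.0432.
θ − 3° = arccos(√0.0432) = 78.0°, giving θ ≈ 3 + 78.0 = 81.0°.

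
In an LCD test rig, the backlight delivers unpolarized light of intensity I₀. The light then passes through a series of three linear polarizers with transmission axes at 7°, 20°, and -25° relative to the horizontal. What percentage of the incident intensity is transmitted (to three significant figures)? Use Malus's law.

≈ 23.7%

Unpolarized light through the first polarizer → I₁ = ½ I₀, now polarized at 7°.
I₂ = I₁ cos²(20° − 7°) = 0.5 I₀ · cos²(13°) = 0.4747 I₀.
I₃ = I₂ cos²(-25° − 20°) = 0.4747 I₀ · cos²(45°) = 0.2373 I₀.
That is 23.73% of the incident intensity.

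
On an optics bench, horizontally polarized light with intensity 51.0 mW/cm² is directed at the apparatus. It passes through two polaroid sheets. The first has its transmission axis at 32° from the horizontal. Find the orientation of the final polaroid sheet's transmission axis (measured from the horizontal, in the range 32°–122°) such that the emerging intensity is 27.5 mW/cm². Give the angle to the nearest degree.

I₁ = I₀ cos²(32° − 0°) = I₀ cos²(32°) = 0.7192 I₀.
Target fraction: 27.5 / 51.0 mW/cm² = 0.5392 of I₀.
Need I₂/I₀ = 0.5392, so cos²(θ − 32°) = 0.5392 / 0.7192 = 0.7498.
θ − 32° = arccos(√0.7498) = 30.0°, giving θ ≈ 32 + 30.0 = 62.0°.

θ ≈ 62°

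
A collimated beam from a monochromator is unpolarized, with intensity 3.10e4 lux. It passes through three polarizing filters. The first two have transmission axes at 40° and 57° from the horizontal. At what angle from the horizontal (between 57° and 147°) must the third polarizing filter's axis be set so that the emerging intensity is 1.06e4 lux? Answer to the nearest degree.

Unpolarized light through the first polarizer → I₁ = ½ I₀, now polarized at 40°.
I₂ = I₁ cos²(57° − 40°) = 0.5 I₀ · cos²(17°) = 0.4573 I₀.
Target fraction: 1.06e4 / 3.10e4 lux = 0.3419 of I₀.
Need I₃/I₀ = 0.3419, so cos²(θ − 57°) = 0.3419 / 0.4573 = 0.7478.
θ − 57° = arccos(√0.7478) = 30.1°, giving θ ≈ 57 + 30.1 = 87.1°.

θ ≈ 87°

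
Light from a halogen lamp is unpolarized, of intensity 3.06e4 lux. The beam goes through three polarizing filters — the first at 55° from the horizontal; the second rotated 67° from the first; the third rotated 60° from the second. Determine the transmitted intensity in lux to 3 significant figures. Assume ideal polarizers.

Unpolarized light through the first polarizer → I₁ = 3.06e4 lux/2 = 1.53e+04 lux, polarized at 55°.
I₂ = I₁ · cos²(67°) = 1.53e+04 · 0.1527 = 2336 lux.
I₃ = I₂ · cos²(60°) = 2336 · 0.25 = 584 lux.

I ≈ 584 lux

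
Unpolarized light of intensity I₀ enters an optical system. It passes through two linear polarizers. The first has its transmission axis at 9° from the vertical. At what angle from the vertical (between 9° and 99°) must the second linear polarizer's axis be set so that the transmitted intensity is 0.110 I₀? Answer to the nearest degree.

Unpolarized light through the first polarizer → I₁ = ½ I₀, now polarized at 9°.
Need I₂/I₀ = 0.11, so cos²(θ − 9°) = 0.11 / 0.5 = 0.22.
θ − 9° = arccos(√0.22) = 62.0°, giving θ ≈ 9 + 62.0 = 71.0°.

θ ≈ 71°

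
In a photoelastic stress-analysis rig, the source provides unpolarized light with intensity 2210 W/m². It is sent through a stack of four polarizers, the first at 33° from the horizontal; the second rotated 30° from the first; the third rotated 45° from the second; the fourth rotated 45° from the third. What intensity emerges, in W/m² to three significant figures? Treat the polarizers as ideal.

Unpolarized light through the first polarizer → I₁ = 2210 W/m²/2 = 1105 W/m², polarized at 33°.
I₂ = I₁ · cos²(30°) = 1105 · 0.75 = 828.8 W/m².
I₃ = I₂ · cos²(45°) = 828.8 · 0.5 = 414.4 W/m².
I₄ = I₃ · cos²(45°) = 414.4 · 0.5 = 207.2 W/m².

I ≈ 207 W/m²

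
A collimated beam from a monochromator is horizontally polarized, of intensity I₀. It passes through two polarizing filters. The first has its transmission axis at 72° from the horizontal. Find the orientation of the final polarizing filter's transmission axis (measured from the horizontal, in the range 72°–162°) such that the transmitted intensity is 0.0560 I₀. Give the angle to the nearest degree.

θ ≈ 112°

By Malus's law, I₁ = I₀ cos²(72° − 0°) = I₀ cos²(72°) = 0.09549 I₀.
Need I₂/I₀ = 0.056, so cos²(θ − 72°) = 0.056 / 0.09549 = 0.5864.
θ − 72° = arccos(√0.5864) = 40.0°, giving θ ≈ 72 + 40.0 = 112.0°.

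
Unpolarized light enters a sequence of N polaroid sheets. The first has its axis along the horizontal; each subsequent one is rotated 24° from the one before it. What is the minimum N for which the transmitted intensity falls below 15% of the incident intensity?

N = 8

First polarizer halves the unpolarized light: factor 1/2.
Each further stage multiplies by cos²(24°) = 0.8346.
After N polarizers: T = 0.5·0.8346^(N−1). Require T < 0.15 ⇒ N−1 > ln(0.15/0.5)/ln(0.8346) = 6.66, so N−1 ≥ 7 and N = 8.
Check: N=8 gives T = 0.141 < 0.15; N=7 gives T = 0.1689.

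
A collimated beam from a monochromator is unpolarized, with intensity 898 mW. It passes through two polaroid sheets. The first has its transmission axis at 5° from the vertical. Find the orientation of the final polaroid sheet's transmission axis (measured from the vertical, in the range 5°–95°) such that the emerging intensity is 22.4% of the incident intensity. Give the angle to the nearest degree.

Unpolarized light through the first polarizer → I₁ = ½ I₀, now polarized at 5°.
Need I₂/I₀ = 0.224, so cos²(θ − 5°) = 0.224 / 0.5 = 0.448.
θ − 5° = arccos(√0.448) = 48.0°, giving θ ≈ 5 + 48.0 = 53.0°.

θ ≈ 53°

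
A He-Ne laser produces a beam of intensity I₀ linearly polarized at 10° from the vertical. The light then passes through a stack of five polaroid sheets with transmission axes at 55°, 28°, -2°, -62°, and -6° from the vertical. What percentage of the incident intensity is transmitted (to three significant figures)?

≈ 2.33%

I₁ = I₀ cos²(55° − 10°) = I₀ cos²(45°) = 0.5 I₀.
I₂ = I₁ cos²(28° − 55°) = 0.5 I₀ · cos²(27°) = 0.3969 I₀.
I₃ = I₂ cos²(-2° − 28°) = 0.3969 I₀ · cos²(30°) = 0.2977 I₀.
I₄ = I₃ cos²(-62° + 2°) = 0.2977 I₀ · cos²(60°) = 0.07443 I₀.
I₅ = I₄ cos²(-6° + 62°) = 0.07443 I₀ · cos²(56°) = 0.02327 I₀.
That is 2.327% of the incident intensity.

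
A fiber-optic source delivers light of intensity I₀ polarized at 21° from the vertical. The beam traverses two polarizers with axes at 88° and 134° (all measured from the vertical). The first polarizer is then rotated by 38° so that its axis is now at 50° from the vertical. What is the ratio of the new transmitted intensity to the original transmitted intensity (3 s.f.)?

I_new/I_old ≈ 0.113

Before rotation:
By Malus's law, I₁ = I₀ cos²(88° − 21°) = I₀ cos²(67°) = 0.1527 I₀.
I₂ = I₁ cos²(134° − 88°) = 0.1527 I₀ · cos²(46°) = 0.07367 I₀.
After rotation:
I₁ = I₀ cos²(50° − 21°) = I₀ cos²(29°) = 0.765 I₀.
I₂ = I₁ cos²(134° − 50°) = 0.765 I₀ · cos²(84°) = 0.008358 I₀.
Ratio = 0.008358 / 0.07367 = 0.1135.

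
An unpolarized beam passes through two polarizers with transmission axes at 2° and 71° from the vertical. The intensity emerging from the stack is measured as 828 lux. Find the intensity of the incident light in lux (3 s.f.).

Unpolarized light through the first polarizer → I₁ = ½ I₀, now polarized at 2°.
I₂ = I₁ cos²(71° − 2°) = 0.5 I₀ · cos²(69°) = 0.06421 I₀.
So 828 lux = 0.06421 I₀, giving I₀ = 828/0.06421 = 1.289e+04 lux.

I₀ ≈ 1.29e4 lux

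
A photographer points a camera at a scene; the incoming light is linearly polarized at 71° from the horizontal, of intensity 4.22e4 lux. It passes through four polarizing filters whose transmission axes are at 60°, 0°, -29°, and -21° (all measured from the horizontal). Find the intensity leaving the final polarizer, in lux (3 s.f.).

I₁ = 4.22e4 lux · cos²(11°) = 4.066e+04 lux.
I₂ = I₁ · cos²(60°) = 4.066e+04 · 0.25 = 1.017e+04 lux.
I₃ = I₂ · cos²(29°) = 1.017e+04 · 0.765 = 7776 lux.
I₄ = I₃ · cos²(8°) = 7776 · 0.9806 = 7626 lux.

I ≈ 7630 lux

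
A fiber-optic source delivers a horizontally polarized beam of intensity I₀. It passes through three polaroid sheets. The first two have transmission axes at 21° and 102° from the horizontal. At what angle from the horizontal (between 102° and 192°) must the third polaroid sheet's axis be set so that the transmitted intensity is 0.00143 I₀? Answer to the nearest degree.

θ ≈ 177°

I₁ = I₀ cos²(21° − 0°) = I₀ cos²(21°) = 0.8716 I₀.
I₂ = I₁ cos²(102° − 21°) = 0.8716 I₀ · cos²(81°) = 0.02133 I₀.
Need I₃/I₀ = 0.00143, so cos²(θ − 102°) = 0.00143 / 0.02133 = 0.06705.
θ − 102° = arccos(√0.06705) = 75.0°, giving θ ≈ 102 + 75.0 = 177.0°.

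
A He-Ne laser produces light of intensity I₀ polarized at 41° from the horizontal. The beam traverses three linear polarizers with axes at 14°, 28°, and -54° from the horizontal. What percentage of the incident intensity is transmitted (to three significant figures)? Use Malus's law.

≈ 1.45%

By Malus's law, I₁ = I₀ cos²(14° − 41°) = I₀ cos²(27°) = 0.7939 I₀.
I₂ = I₁ cos²(28° − 14°) = 0.7939 I₀ · cos²(14°) = 0.7474 I₀.
I₃ = I₂ cos²(-54° − 28°) = 0.7474 I₀ · cos²(82°) = 0.01448 I₀.
That is 1.448% of the incident intensity.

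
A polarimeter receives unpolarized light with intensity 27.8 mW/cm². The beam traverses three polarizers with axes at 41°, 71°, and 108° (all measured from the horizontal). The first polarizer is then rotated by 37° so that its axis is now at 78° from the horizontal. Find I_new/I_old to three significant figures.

Before rotation:
Unpolarized light through the first polarizer → I₁ = ½ I₀, now polarized at 41°.
I₂ = I₁ cos²(71° − 41°) = 0.5 I₀ · cos²(30°) = 0.375 I₀.
I₃ = I₂ cos²(108° − 71°) = 0.375 I₀ · cos²(37°) = 0.2392 I₀.
After rotation:
Unpolarized light through the first polarizer → I₁ = ½ I₀, now polarized at 78°.
I₂ = I₁ cos²(71° − 78°) = 0.5 I₀ · cos²(7°) = 0.4926 I₀.
I₃ = I₂ cos²(108° − 71°) = 0.4926 I₀ · cos²(37°) = 0.3142 I₀.
Ratio = 0.3142 / 0.2392 = 1.314.

I_new/I_old ≈ 1.31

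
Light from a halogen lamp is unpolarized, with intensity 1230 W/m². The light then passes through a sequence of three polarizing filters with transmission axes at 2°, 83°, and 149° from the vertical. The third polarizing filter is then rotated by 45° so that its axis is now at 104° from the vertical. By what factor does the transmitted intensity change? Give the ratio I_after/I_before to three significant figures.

I_new/I_old ≈ 5.27

Before rotation:
Unpolarized light through the first polarizer → I₁ = ½ I₀, now polarized at 2°.
I₂ = I₁ cos²(83° − 2°) = 0.5 I₀ · cos²(81°) = 0.01224 I₀.
I₃ = I₂ cos²(149° − 83°) = 0.01224 I₀ · cos²(66°) = 0.002024 I₀.
After rotation:
Unpolarized light through the first polarizer → I₁ = ½ I₀, now polarized at 2°.
I₂ = I₁ cos²(83° − 2°) = 0.5 I₀ · cos²(81°) = 0.01224 I₀.
I₃ = I₂ cos²(104° − 83°) = 0.01224 I₀ · cos²(21°) = 0.01066 I₀.
Ratio = 0.01066 / 0.002024 = 5.268.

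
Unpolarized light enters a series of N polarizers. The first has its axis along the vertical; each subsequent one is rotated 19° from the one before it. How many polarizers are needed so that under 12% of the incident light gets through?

N = 14

First polarizer halves the unpolarized light: factor 1/2.
Each further stage multiplies by cos²(19°) = 0.894.
After N polarizers: T = 0.5·0.894^(N−1). Require T < 0.12 ⇒ N−1 > ln(0.12/0.5)/ln(0.894) = 12.74, so N−1 ≥ 13 and N = 14.
Check: N=14 gives T = 0.1165 < 0.12; N=13 gives T = 0.1303.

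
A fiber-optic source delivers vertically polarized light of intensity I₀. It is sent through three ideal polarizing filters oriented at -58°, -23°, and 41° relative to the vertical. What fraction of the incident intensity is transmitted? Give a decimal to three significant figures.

≈ 0.0362 I₀

I₁ = I₀ cos²(-58° − 0°) = I₀ cos²(58°) = 0.2808 I₀.
I₂ = I₁ cos²(-23° + 58°) = 0.2808 I₀ · cos²(35°) = 0.1884 I₀.
I₃ = I₂ cos²(41° + 23°) = 0.1884 I₀ · cos²(64°) = 0.03621 I₀.
Transmitted fraction = 0.03621.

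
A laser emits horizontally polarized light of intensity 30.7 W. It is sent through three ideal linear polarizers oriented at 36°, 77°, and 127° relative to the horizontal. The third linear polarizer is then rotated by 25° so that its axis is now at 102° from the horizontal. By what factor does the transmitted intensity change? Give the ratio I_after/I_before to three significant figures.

Before rotation:
By Malus's law, I₁ = I₀ cos²(36° − 0°) = I₀ cos²(36°) = 0.6545 I₀.
I₂ = I₁ cos²(77° − 36°) = 0.6545 I₀ · cos²(41°) = 0.3728 I₀.
I₃ = I₂ cos²(127° − 77°) = 0.3728 I₀ · cos²(50°) = 0.154 I₀.
After rotation:
I₁ = I₀ cos²(36° − 0°) = I₀ cos²(36°) = 0.6545 I₀.
I₂ = I₁ cos²(77° − 36°) = 0.6545 I₀ · cos²(41°) = 0.3728 I₀.
I₃ = I₂ cos²(102° − 77°) = 0.3728 I₀ · cos²(25°) = 0.3062 I₀.
Ratio = 0.3062 / 0.154 = 1.988.

I_new/I_old ≈ 1.99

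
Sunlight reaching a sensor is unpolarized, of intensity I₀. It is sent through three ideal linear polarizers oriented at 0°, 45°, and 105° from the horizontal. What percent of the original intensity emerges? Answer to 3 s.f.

Unpolarized light through the first polarizer → I₁ = ½ I₀, now polarized at 0°.
I₂ = I₁ cos²(45° − 0°) = 0.5 I₀ · cos²(45°) = 0.25 I₀.
I₃ = I₂ cos²(105° − 45°) = 0.25 I₀ · cos²(60°) = 0.0625 I₀.
That is 6.25% of the incident intensity.

≈ 6.25%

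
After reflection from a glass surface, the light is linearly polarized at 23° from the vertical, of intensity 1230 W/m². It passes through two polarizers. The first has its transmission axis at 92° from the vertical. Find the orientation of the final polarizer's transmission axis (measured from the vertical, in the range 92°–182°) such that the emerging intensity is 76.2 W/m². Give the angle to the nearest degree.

θ ≈ 138°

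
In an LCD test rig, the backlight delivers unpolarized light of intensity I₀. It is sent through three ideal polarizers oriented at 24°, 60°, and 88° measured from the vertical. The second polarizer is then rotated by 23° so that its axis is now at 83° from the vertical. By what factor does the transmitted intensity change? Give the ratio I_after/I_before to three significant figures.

I_new/I_old ≈ 0.516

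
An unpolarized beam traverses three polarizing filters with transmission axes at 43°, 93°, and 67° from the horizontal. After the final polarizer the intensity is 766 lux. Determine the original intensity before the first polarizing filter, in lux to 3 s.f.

I₀ ≈ 4590 lux

Unpolarized light through the first polarizer → I₁ = ½ I₀, now polarized at 43°.
I₂ = I₁ cos²(93° − 43°) = 0.5 I₀ · cos²(50°) = 0.2066 I₀.
I₃ = I₂ cos²(67° − 93°) = 0.2066 I₀ · cos²(26°) = 0.1669 I₀.
So 766 lux = 0.1669 I₀, giving I₀ = 766/0.1669 = 4590 lux.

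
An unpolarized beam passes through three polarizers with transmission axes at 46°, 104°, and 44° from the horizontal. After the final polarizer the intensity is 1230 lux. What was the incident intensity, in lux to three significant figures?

Unpolarized light through the first polarizer → I₁ = ½ I₀, now polarized at 46°.
I₂ = I₁ cos²(104° − 46°) = 0.5 I₀ · cos²(58°) = 0.1404 I₀.
I₃ = I₂ cos²(44° − 104°) = 0.1404 I₀ · cos²(60°) = 0.0351 I₀.
So 1230 lux = 0.0351 I₀, giving I₀ = 1230/0.0351 = 3.504e+04 lux.

I₀ ≈ 3.50e4 lux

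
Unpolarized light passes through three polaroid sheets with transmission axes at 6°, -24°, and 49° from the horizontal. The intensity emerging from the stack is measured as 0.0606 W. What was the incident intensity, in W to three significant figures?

I₀ ≈ 1.89 W

Unpolarized light through the first polarizer → I₁ = ½ I₀, now polarized at 6°.
I₂ = I₁ cos²(-24° − 6°) = 0.5 I₀ · cos²(30°) = 0.375 I₀.
I₃ = I₂ cos²(49° + 24°) = 0.375 I₀ · cos²(73°) = 0.03206 I₀.
So 0.0606 W = 0.03206 I₀, giving I₀ = 0.0606/0.03206 = 1.89 W.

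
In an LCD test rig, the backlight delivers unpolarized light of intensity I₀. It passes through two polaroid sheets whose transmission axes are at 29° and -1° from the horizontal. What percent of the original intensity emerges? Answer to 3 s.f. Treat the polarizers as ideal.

Unpolarized light through the first polarizer → I₁ = ½ I₀, now polarized at 29°.
I₂ = I₁ cos²(-1° − 29°) = 0.5 I₀ · cos²(30°) = 0.375 I₀.
That is 37.5% of the incident intensity.

≈ 37.5%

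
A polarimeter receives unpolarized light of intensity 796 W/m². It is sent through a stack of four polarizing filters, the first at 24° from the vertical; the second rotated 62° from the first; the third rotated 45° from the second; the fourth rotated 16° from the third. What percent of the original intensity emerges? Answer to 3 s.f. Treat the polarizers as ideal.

≈ 5.09%

Unpolarized light through the first polarizer → I₁ = 796 W/m²/2 = 398 W/m², polarized at 24°.
I₂ = I₁ · cos²(62°) = 398 · 0.2204 = 87.72 W/m².
I₃ = I₂ · cos²(45°) = 87.72 · 0.5 = 43.86 W/m².
I₄ = I₃ · cos²(16°) = 43.86 · 0.924 = 40.53 W/m².
That is 5.091% of the incident intensity.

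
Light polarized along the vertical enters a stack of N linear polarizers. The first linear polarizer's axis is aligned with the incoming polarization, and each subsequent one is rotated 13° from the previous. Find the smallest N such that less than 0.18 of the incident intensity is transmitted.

N = 35

First polarizer is aligned with the polarization: full transmission.
Each further stage multiplies by cos²(13°) = 0.9494.
After N polarizers: T = 0.9494^(N−1). Require T < 0.18 ⇒ N−1 > ln(0.18)/ln(0.9494) = 33.02, so N−1 ≥ 34 and N = 35.
Check: N=35 gives T = 0.1711 < 0.18; N=34 gives T = 0.1802.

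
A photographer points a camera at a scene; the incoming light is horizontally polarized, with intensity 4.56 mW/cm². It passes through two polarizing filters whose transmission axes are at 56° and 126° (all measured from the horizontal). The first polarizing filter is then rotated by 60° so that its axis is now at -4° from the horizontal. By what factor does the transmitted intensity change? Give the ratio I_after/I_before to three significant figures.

Before rotation:
By Malus's law, I₁ = I₀ cos²(56° − 0°) = I₀ cos²(56°) = 0.3127 I₀.
I₂ = I₁ cos²(126° − 56°) = 0.3127 I₀ · cos²(70°) = 0.03658 I₀.
After rotation:
I₁ = I₀ cos²(-4° − 0°) = I₀ cos²(4°) = 0.9951 I₀.
Angle between axes 1 and 2: 50°. I₂ = 0.9951 I₀ · cos²(50°) = 0.4112 I₀.
Ratio = 0.4112 / 0.03658 = 11.24.

I_new/I_old ≈ 11.2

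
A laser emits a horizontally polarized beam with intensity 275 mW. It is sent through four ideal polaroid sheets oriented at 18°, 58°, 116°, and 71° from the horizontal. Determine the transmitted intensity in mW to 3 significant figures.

I ≈ 20.5 mW

I₁ = 275 mW · cos²(18°) = 248.7 mW.
I₂ = I₁ · cos²(40°) = 248.7 · 0.5868 = 146 mW.
I₃ = I₂ · cos²(58°) = 146 · 0.2808 = 40.99 mW.
I₄ = I₃ · cos²(45°) = 40.99 · 0.5 = 20.49 mW.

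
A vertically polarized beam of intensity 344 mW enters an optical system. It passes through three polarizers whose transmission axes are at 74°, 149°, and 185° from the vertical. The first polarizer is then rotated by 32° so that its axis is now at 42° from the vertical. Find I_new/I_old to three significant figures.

Before rotation:
I₁ = I₀ cos²(74° − 0°) = I₀ cos²(74°) = 0.07598 I₀.
I₂ = I₁ cos²(149° − 74°) = 0.07598 I₀ · cos²(75°) = 0.005089 I₀.
I₃ = I₂ cos²(185° − 149°) = 0.005089 I₀ · cos²(36°) = 0.003331 I₀.
After rotation:
I₁ = I₀ cos²(42° − 0°) = I₀ cos²(42°) = 0.5523 I₀.
Angle between axes 1 and 2: 73°. I₂ = 0.5523 I₀ · cos²(73°) = 0.04721 I₀.
I₃ = I₂ cos²(185° − 149°) = 0.04721 I₀ · cos²(36°) = 0.0309 I₀.
Ratio = 0.0309 / 0.003331 = 9.276.

I_new/I_old ≈ 9.28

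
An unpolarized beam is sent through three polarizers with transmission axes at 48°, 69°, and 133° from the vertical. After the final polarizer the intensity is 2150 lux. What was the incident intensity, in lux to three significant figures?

I₀ ≈ 2.57e4 lux

Unpolarized light through the first polarizer → I₁ = ½ I₀, now polarized at 48°.
I₂ = I₁ cos²(69° − 48°) = 0.5 I₀ · cos²(21°) = 0.4358 I₀.
I₃ = I₂ cos²(133° − 69°) = 0.4358 I₀ · cos²(64°) = 0.08374 I₀.
So 2150 lux = 0.08374 I₀, giving I₀ = 2150/0.08374 = 2.567e+04 lux.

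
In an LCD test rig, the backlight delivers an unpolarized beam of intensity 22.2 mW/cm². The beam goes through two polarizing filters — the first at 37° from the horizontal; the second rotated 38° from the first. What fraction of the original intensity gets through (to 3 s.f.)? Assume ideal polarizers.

Unpolarized light through the first polarizer → I₁ = 22.2 mW/cm²/2 = 11.1 mW/cm², polarized at 37°.
I₂ = I₁ · cos²(38°) = 11.1 · 0.621 = 6.893 mW/cm².
Transmitted fraction = 0.3105.

I/I₀ ≈ 0.310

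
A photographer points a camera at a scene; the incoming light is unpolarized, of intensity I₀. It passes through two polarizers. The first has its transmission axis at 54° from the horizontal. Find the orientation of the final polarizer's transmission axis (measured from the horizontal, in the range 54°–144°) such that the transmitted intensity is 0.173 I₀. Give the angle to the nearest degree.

θ ≈ 108°

Unpolarized light through the first polarizer → I₁ = ½ I₀, now polarized at 54°.
Need I₂/I₀ = 0.173, so cos²(θ − 54°) = 0.173 / 0.5 = 0.346.
θ − 54° = arccos(√0.346) = 54.0°, giving θ ≈ 54 + 54.0 = 108.0°.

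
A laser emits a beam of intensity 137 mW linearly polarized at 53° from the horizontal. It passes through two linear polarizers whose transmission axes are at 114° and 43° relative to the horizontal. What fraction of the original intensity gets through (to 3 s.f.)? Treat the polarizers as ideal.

I/I₀ ≈ 0.0249

I₁ = 137 mW · cos²(61°) = 32.2 mW.
I₂ = I₁ · cos²(71°) = 32.2 · 0.106 = 3.413 mW.
Transmitted fraction = 0.02491.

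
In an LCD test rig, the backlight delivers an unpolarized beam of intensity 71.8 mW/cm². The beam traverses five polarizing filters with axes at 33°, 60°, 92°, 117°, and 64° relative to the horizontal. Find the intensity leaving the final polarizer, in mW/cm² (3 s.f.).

Unpolarized light through the first polarizer → I₁ = 71.8 mW/cm²/2 = 35.9 mW/cm², polarized at 33°.
I₂ = I₁ · cos²(27°) = 35.9 · 0.7939 = 28.5 mW/cm².
I₃ = I₂ · cos²(32°) = 28.5 · 0.7192 = 20.5 mW/cm².
I₄ = I₃ · cos²(25°) = 20.5 · 0.8214 = 16.84 mW/cm².
I₅ = I₄ · cos²(53°) = 16.84 · 0.3622 = 6.098 mW/cm².

I ≈ 6.10 mW/cm²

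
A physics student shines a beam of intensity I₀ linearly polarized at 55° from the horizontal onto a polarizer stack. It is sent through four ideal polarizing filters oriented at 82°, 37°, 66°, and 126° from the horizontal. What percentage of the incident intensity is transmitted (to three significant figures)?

I₁ = I₀ cos²(82° − 55°) = I₀ cos²(27°) = 0.7939 I₀.
I₂ = I₁ cos²(37° − 82°) = 0.7939 I₀ · cos²(45°) = 0.3969 I₀.
I₃ = I₂ cos²(66° − 37°) = 0.3969 I₀ · cos²(29°) = 0.3036 I₀.
I₄ = I₃ cos²(126° − 66°) = 0.3036 I₀ · cos²(60°) = 0.07591 I₀.
That is 7.591% of the incident intensity.

≈ 7.59%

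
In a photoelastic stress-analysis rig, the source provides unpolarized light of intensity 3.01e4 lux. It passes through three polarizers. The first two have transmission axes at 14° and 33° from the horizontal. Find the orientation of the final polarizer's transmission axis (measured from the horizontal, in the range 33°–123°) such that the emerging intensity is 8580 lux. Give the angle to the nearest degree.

θ ≈ 70°

Unpolarized light through the first polarizer → I₁ = ½ I₀, now polarized at 14°.
I₂ = I₁ cos²(33° − 14°) = 0.5 I₀ · cos²(19°) = 0.447 I₀.
Target fraction: 8580 / 3.01e4 lux = 0.285 of I₀.
Need I₃/I₀ = 0.285, so cos²(θ − 33°) = 0.285 / 0.447 = 0.6377.
θ − 33° = arccos(√0.6377) = 37.0°, giving θ ≈ 33 + 37.0 = 70.0°.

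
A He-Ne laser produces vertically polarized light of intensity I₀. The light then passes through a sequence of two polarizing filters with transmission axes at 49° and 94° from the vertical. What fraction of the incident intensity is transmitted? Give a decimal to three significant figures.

I₁ = I₀ cos²(49° − 0°) = I₀ cos²(49°) = 0.4304 I₀.
I₂ = I₁ cos²(94° − 49°) = 0.4304 I₀ · cos²(45°) = 0.2152 I₀.
Transmitted fraction = 0.2152.

≈ 0.215 I₀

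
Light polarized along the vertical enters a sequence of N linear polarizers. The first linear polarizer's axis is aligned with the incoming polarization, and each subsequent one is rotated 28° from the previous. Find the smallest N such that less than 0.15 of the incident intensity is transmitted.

First polarizer is aligned with the polarization: full transmission.
Each further stage multiplies by cos²(28°) = 0.7796.
After N polarizers: T = 0.7796^(N−1). Require T < 0.15 ⇒ N−1 > ln(0.15)/ln(0.7796) = 7.62, so N−1 ≥ 8 and N = 9.
Check: N=9 gives T = 0.1364 < 0.15; N=8 gives T = 0.175.

N = 9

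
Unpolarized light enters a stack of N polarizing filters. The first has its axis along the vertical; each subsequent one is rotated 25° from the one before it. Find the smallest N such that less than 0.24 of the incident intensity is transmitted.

N = 5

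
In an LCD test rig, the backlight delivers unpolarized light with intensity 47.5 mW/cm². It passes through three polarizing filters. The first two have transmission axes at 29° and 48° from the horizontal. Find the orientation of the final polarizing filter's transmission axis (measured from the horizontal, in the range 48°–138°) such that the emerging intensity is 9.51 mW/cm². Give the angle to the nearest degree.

θ ≈ 96°

Unpolarized light through the first polarizer → I₁ = ½ I₀, now polarized at 29°.
I₂ = I₁ cos²(48° − 29°) = 0.5 I₀ · cos²(19°) = 0.447 I₀.
Target fraction: 9.51 / 47.5 mW/cm² = 0.2002 of I₀.
Need I₃/I₀ = 0.2002, so cos²(θ − 48°) = 0.2002 / 0.447 = 0.4479.
θ − 48° = arccos(√0.4479) = 48.0°, giving θ ≈ 48 + 48.0 = 96.0°.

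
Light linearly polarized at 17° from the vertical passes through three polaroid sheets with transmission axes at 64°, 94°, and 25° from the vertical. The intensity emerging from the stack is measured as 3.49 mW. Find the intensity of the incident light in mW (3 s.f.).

I₀ ≈ 77.9 mW

By Malus's law, I₁ = I₀ cos²(64° − 17°) = I₀ cos²(47°) = 0.4651 I₀.
I₂ = I₁ cos²(94° − 64°) = 0.4651 I₀ · cos²(30°) = 0.3488 I₀.
I₃ = I₂ cos²(25° − 94°) = 0.3488 I₀ · cos²(69°) = 0.0448 I₀.
So 3.49 mW = 0.0448 I₀, giving I₀ = 3.49/0.0448 = 77.9 mW.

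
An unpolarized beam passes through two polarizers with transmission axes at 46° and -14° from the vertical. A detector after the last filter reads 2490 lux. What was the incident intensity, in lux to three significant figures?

Unpolarized light through the first polarizer → I₁ = ½ I₀, now polarized at 46°.
I₂ = I₁ cos²(-14° − 46°) = 0.5 I₀ · cos²(60°) = 0.125 I₀.
So 2490 lux = 0.125 I₀, giving I₀ = 2490/0.125 = 1.992e+04 lux.

I₀ ≈ 1.99e4 lux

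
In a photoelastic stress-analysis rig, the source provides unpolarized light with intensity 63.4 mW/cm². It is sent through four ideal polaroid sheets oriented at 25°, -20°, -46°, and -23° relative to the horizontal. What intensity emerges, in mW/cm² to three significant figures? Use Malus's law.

I ≈ 10.8 mW/cm²

Unpolarized light through the first polarizer → I₁ = 63.4 mW/cm²/2 = 31.7 mW/cm², polarized at 25°.
I₂ = I₁ · cos²(45°) = 31.7 · 0.5 = 15.85 mW/cm².
I₃ = I₂ · cos²(26°) = 15.85 · 0.8078 = 12.8 mW/cm².
I₄ = I₃ · cos²(23°) = 12.8 · 0.8473 = 10.85 mW/cm².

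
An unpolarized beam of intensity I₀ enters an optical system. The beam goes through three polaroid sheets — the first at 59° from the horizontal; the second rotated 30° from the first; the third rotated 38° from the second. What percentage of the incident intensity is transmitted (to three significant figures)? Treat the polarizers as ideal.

≈ 23.3%

Unpolarized light through the first polarizer → I₁ = ½ I₀, now polarized at 59°.
I₂ = I₁ cos²(30°) = 0.5 · 0.75 I₀ = 0.375 I₀.
I₃ = I₂ cos²(38°) = 0.375 · 0.621 I₀ = 0.2329 I₀.
That is 23.29% of the incident intensity.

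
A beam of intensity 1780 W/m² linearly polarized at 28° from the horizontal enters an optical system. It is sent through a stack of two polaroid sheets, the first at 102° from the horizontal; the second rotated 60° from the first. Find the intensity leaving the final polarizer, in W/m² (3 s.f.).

I₁ = 1780 W/m² · cos²(74°) = 135.2 W/m².
I₂ = I₁ · cos²(60°) = 135.2 · 0.25 = 33.81 W/m².

I ≈ 33.8 W/m²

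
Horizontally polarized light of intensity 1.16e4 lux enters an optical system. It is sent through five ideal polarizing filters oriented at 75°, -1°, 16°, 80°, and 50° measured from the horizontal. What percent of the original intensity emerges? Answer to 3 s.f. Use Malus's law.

By Malus's law, I₁ = 1.16e4 lux · cos²(75°) = 777.1 lux.
I₂ = I₁ · cos²(76°) = 777.1 · 0.05853 = 45.48 lux.
I₃ = I₂ · cos²(17°) = 45.48 · 0.9145 = 41.59 lux.
I₄ = I₃ · cos²(64°) = 41.59 · 0.1922 = 7.992 lux.
I₅ = I₄ · cos²(30°) = 7.992 · 0.75 = 5.994 lux.
That is 0.05168% of the incident intensity.

≈ 0.0517%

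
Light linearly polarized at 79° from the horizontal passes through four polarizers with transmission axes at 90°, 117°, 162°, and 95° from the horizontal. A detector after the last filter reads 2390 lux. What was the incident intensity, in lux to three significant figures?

I₀ ≈ 4.09e4 lux

I₁ = I₀ cos²(90° − 79°) = I₀ cos²(11°) = 0.9636 I₀.
I₂ = I₁ cos²(117° − 90°) = 0.9636 I₀ · cos²(27°) = 0.765 I₀.
I₃ = I₂ cos²(162° − 117°) = 0.765 I₀ · cos²(45°) = 0.3825 I₀.
I₄ = I₃ cos²(95° − 162°) = 0.3825 I₀ · cos²(67°) = 0.0584 I₀.
So 2390 lux = 0.0584 I₀, giving I₀ = 2390/0.0584 = 4.093e+04 lux.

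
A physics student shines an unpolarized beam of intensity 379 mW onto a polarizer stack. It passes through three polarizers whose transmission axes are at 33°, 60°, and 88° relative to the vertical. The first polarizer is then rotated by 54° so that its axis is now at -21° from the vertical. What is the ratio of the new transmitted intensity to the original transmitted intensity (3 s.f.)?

I_new/I_old ≈ 0.0308

Before rotation:
Unpolarized light through the first polarizer → I₁ = ½ I₀, now polarized at 33°.
I₂ = I₁ cos²(60° − 33°) = 0.5 I₀ · cos²(27°) = 0.3969 I₀.
I₃ = I₂ cos²(88° − 60°) = 0.3969 I₀ · cos²(28°) = 0.3095 I₀.
After rotation:
Unpolarized light through the first polarizer → I₁ = ½ I₀, now polarized at -21°.
I₂ = I₁ cos²(60° + 21°) = 0.5 I₀ · cos²(81°) = 0.01224 I₀.
I₃ = I₂ cos²(88° − 60°) = 0.01224 I₀ · cos²(28°) = 0.009539 I₀.
Ratio = 0.009539 / 0.3095 = 0.03083.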